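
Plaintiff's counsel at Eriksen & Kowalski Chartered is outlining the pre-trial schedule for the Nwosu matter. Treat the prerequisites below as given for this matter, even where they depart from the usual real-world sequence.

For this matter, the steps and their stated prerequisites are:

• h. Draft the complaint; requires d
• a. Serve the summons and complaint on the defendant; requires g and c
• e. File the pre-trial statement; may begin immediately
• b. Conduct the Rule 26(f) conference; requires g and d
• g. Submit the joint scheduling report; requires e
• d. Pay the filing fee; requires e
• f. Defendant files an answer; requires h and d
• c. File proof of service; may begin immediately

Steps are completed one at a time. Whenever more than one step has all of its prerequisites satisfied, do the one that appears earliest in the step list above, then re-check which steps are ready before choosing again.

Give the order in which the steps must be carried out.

Nothing is required for e and c. e is listed earlier → e first.
Ready: g, d and c. g is listed earlier → g.
Now d and c have their prerequisites met. d is listed earlier, so d next.
h and b now also ready, so the ready set is {h, b, c}; h is listed earlier → h.
b, f and c are all available; b is listed earlier → b.
Now f and c have their prerequisites met. f is listed earlier, so f next.
Next only c has its prerequisites met → c.
a is the only step now ready → a.

e → g → d → h → b → f → c → a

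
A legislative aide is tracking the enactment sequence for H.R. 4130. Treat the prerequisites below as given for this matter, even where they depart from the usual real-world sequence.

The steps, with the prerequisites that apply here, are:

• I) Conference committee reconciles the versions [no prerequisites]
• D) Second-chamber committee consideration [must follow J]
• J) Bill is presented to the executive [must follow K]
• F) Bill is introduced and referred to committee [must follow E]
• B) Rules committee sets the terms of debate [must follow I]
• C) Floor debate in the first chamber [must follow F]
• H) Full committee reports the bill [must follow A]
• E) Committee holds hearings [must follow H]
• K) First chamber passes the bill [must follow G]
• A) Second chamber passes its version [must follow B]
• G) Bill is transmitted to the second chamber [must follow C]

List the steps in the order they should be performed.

Only I has no prerequisites, so it is first.
Next only B has its prerequisites met → B.
A needed B, now all done → A.
That leaves H as the only ready step → H.
That leaves E as the only ready step → E.
F needed E, now all done → F.
Next only C has its prerequisites met → C.
G needed C, now all done → G.
K needed G, now all done → K.
J needed K, now all done → J.
D needed J, now all done → D.

I → B → A → H → E → F → C → G → K → J → D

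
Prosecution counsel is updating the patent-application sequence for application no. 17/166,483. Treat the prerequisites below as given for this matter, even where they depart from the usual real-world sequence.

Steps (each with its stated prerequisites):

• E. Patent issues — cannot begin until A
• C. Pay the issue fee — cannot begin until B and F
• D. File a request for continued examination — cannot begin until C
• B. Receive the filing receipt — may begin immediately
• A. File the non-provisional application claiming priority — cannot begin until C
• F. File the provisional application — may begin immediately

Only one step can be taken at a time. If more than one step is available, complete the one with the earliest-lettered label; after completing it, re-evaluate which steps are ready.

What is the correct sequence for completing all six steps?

Nothing is required for B and F. B has the earlier label → B first.
F is the only step now ready → F.
Next only C has its prerequisites met → C.
Ready: A and D. A has the earlier label → A.
Ready: D and E. D has the earlier label → D.
That leaves E as the only ready step → E.

B → F → C → A → D → E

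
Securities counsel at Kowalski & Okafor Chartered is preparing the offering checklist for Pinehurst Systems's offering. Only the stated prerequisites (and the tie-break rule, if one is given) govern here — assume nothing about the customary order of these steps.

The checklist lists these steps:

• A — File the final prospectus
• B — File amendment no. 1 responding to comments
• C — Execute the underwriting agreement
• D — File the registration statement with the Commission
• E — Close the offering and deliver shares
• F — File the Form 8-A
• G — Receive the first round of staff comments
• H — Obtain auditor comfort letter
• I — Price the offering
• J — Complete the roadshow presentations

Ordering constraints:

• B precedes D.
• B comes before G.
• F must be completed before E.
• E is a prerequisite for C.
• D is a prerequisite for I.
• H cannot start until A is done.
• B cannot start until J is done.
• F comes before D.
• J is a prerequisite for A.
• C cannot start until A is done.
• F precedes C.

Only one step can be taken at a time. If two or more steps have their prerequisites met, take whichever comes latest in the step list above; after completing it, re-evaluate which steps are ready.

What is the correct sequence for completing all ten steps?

J → F → E → B → G → D → I → A → H → C

Nothing is required for J and F. J is listed later → J first.
B and A now also ready, so the ready set is {F, B, A}; F is listed later → F.
E now also ready, so the ready set is {E, B, A}; E is listed later → E.
B and A are both available; B is listed later → B.
G and D now also ready, so the ready set is {G, D, A}; G is listed later → G.
Ready: D and A. D is listed later → D.
Ready: I and A. I is listed later → I.
Next only A has its prerequisites met → A.
Ready: H and C. H is listed later → H.
C is the only step now ready → C.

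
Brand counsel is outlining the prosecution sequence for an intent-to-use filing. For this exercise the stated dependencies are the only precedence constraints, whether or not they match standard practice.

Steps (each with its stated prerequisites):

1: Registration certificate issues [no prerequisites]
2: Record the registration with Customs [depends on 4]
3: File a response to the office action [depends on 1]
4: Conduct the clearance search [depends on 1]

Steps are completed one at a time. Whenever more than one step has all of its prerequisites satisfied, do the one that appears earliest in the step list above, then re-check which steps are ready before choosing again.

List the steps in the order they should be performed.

1, 3, 4, 2

1 has no prerequisites → 1 first.
3 and 4 are both available; 3 is listed earlier → 3.
That leaves 4 as the only ready step → 4.
2 needed 4, now all done → 2.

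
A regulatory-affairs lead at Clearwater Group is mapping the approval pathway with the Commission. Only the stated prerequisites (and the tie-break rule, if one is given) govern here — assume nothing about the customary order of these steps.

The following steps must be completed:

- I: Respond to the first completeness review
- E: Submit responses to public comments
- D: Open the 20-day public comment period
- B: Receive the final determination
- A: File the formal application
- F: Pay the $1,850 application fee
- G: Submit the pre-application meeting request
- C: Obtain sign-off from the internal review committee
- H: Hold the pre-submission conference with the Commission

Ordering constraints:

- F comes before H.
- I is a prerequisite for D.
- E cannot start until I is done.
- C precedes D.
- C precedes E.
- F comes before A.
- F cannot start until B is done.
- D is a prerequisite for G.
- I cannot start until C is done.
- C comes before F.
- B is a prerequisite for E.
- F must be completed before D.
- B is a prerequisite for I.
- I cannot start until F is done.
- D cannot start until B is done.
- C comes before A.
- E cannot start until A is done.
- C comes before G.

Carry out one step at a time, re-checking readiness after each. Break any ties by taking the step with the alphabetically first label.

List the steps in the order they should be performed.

B, C, F, A, H, I, D, E, G

Nothing is required for B and C. B has the earlier label → B first.
Next only C has its prerequisites met → C.
Next only F has its prerequisites met → F.
Now A, H and I have their prerequisites met. A has the earlier label, so A next.
H and I are both available; H has the earlier label → H.
Next only I has its prerequisites met → I.
Now D and E have their prerequisites met. D has the earlier label, so D next.
Ready: E and G. E has the earlier label → E.
G is the only step now ready → G.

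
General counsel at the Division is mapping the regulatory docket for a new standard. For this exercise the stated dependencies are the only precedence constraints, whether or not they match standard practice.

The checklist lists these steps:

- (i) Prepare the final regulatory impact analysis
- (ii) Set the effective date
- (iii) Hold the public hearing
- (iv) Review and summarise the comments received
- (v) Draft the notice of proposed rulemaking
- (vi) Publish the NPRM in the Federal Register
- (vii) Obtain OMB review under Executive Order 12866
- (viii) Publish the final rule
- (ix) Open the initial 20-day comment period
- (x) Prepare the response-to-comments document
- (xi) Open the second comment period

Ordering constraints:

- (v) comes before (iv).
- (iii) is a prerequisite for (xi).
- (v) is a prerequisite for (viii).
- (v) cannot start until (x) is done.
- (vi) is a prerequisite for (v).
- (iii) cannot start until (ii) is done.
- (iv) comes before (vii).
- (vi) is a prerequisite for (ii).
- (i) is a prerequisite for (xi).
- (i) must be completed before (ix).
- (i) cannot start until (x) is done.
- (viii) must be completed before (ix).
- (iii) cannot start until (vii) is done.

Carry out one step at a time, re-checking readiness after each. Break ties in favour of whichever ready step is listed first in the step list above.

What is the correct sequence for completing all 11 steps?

(vi) and (x) have no prerequisites; (vi) is listed earlier, so (vi) is first.
Ready: (ii) and (x). (ii) is listed earlier → (ii).
(x) is the only step now ready → (x).
(i) and (v) are both available; (i) is listed earlier → (i).
Next only (v) has its prerequisites met → (v).
Now (iv) and (viii) have their prerequisites met. (iv) is listed earlier, so (iv) next.
(vii) now also ready, so the ready set is {(vii), (viii)}; (vii) is listed earlier → (vii).
(iii) now also ready, so the ready set is {(iii), (viii)}; (iii) is listed earlier → (iii).
(viii) and (xi) are both available; (viii) is listed earlier → (viii).
Now (ix) and (xi) have their prerequisites met. (ix) is listed earlier, so (ix) next.
(xi) needed (i) and (iii), now all done → (xi).

(vi) → (ii) → (x) → (i) → (v) → (iv) → (vii) → (iii) → (viii) → (ix) → (xi)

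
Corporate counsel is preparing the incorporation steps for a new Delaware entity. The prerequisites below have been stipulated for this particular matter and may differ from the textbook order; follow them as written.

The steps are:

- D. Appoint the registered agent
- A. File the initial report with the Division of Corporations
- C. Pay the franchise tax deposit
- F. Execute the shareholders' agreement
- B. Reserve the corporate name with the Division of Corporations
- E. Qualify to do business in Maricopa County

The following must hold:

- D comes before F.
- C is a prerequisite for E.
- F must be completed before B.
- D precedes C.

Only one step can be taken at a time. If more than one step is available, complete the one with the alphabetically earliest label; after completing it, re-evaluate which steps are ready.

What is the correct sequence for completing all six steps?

A, D, C, E, F, B

Nothing is required for A and D. A has the earlier label → A first.
D is the only step now ready → D.
C and F are both available; C has the earlier label → C.
E now also ready, so the ready set is {E, F}; E has the earlier label → E.
F needed D, now all done → F.
B needed F, now all done → B.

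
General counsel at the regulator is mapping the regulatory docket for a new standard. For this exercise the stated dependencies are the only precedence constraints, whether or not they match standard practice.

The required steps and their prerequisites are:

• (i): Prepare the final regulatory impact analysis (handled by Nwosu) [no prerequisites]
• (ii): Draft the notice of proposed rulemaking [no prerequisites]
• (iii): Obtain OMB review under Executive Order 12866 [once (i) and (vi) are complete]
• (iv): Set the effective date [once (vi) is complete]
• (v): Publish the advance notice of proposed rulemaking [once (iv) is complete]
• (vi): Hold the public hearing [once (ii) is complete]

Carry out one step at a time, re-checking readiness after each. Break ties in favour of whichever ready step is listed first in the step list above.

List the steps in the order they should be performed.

(i) → (ii) → (vi) → (iii) → (iv) → (v)

(i) and (ii) have no prerequisites; (i) is listed earlier, so (i) is first.
Next only (ii) has its prerequisites met → (ii).
(vi) is the only step now ready → (vi).
(iii) and (iv) are both available; (iii) is listed earlier → (iii).
(iv) is the only step now ready → (iv).
That leaves (v) as the only ready step → (v).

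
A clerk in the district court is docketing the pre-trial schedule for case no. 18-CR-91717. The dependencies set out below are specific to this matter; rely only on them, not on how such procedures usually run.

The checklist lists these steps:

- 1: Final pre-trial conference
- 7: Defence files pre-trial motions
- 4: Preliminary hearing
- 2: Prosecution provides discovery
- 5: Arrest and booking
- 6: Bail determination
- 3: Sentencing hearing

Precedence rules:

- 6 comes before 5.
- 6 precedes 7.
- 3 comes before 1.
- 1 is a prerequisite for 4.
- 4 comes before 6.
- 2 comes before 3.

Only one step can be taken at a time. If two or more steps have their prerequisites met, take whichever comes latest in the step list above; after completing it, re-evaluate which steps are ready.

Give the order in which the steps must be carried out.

2, 3, 1, 4, 6, 5, 7

2 is the only step with nothing outstanding, so it goes first.
3 is the only step now ready → 3.
Next only 1 has its prerequisites met → 1.
4 needed 1, now all done → 4.
6 needed 4, now all done → 6.
Ready: 5 and 7. 5 is listed later → 5.
7 needed 6, now all done → 7.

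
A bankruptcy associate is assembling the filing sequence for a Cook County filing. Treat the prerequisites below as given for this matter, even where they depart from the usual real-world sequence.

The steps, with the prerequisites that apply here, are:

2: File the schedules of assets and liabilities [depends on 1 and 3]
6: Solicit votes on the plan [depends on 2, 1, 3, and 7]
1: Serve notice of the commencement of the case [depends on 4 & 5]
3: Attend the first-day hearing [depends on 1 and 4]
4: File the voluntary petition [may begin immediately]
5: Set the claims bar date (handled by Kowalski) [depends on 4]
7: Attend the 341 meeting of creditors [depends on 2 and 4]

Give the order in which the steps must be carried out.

4 has no prerequisites → 4 first.
Next only 5 has its prerequisites met → 5.
1 is the only step now ready → 1.
That leaves 3 as the only ready step → 3.
That leaves 2 as the only ready step → 2.
7 needed 2 and 4, now all done → 7.
6 needed 2, 1, 3 and 7, now all done → 6.

4, 5, 1, 3, 2, 7, 6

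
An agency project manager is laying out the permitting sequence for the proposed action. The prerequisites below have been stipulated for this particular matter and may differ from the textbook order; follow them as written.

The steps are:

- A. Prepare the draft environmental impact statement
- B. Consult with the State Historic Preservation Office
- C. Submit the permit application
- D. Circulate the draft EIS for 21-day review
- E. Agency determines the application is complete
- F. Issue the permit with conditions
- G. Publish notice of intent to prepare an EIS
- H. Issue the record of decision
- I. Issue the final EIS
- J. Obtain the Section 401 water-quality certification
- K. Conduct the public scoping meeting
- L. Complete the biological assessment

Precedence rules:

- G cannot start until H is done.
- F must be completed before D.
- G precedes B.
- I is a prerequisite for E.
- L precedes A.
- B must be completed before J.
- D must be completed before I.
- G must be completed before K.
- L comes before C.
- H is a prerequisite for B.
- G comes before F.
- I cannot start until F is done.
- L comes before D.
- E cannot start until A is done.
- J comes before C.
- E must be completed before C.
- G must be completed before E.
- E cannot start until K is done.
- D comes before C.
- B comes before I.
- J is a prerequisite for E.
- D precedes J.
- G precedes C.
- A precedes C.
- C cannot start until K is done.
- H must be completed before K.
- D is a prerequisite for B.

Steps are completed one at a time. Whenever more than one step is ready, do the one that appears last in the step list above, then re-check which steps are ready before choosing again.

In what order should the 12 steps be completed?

L, H, G, K, F, D, B, J, I, A, E, C

L and H have no prerequisites; L is listed later, so L is first.
Now H and A have their prerequisites met. H is listed later, so H next.
G now also ready, so the ready set is {G, A}; G is listed later → G.
Ready: K, F and A. K is listed later → K.
Ready: F and A. F is listed later → F.
D now also ready, so the ready set is {D, A}; D is listed later → D.
Now B and A have their prerequisites met. B is listed later, so B next.
Ready: J, I and A. J is listed later → J.
Ready: I and A. I is listed later → I.
Next only A has its prerequisites met → A.
E needed K, J, I, G and A, now all done → E.
Next only C has its prerequisites met → C.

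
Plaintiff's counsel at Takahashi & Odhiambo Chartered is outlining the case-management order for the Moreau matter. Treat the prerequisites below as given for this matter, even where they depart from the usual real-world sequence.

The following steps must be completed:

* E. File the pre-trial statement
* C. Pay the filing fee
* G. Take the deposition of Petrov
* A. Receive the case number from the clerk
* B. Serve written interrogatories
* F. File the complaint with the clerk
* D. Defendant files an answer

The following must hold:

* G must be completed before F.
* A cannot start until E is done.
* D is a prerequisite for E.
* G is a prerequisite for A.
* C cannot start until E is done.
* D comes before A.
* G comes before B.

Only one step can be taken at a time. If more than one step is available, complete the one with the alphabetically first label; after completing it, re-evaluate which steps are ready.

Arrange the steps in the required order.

Nothing is required for D and G. D has the earlier label → D first.
E now also ready, so the ready set is {E, G}; E has the earlier label → E.
C and G are both available; C has the earlier label → C.
Next only G has its prerequisites met → G.
A, B and F are all available; A has the earlier label → A.
Now B and F have their prerequisites met. B has the earlier label, so B next.
F needed G, now all done → F.

D, E, C, G, A, B, F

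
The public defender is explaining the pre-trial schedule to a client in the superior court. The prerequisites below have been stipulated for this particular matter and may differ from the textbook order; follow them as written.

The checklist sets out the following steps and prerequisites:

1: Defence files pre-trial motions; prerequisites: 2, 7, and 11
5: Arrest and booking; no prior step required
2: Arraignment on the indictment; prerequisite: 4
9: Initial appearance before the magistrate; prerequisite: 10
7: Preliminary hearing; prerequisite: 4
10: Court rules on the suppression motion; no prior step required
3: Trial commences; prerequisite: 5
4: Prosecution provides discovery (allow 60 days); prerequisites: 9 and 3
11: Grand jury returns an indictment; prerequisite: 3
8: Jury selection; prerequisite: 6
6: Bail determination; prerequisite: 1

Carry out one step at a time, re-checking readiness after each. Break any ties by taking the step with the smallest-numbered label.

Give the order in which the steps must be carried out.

5, 3, 10, 9, 4, 2, 7, 11, 1, 6, 8

5 and 10 have no prerequisites; 5 has the earlier label, so 5 is first.
Ready: 3 and 10. 3 has the earlier label → 3.
11 now also ready, so the ready set is {10, 11}; 10 has the earlier label → 10.
9 now also ready, so the ready set is {9, 11}; 9 has the earlier label → 9.
4 now also ready, so the ready set is {4, 11}; 4 has the earlier label → 4.
Now 2, 7 and 11 have their prerequisites met. 2 has the earlier label, so 2 next.
7 and 11 are both available; 7 has the earlier label → 7.
Next only 11 has its prerequisites met → 11.
That leaves 1 as the only ready step → 1.
6 is the only step now ready → 6.
8 is the only step now ready → 8.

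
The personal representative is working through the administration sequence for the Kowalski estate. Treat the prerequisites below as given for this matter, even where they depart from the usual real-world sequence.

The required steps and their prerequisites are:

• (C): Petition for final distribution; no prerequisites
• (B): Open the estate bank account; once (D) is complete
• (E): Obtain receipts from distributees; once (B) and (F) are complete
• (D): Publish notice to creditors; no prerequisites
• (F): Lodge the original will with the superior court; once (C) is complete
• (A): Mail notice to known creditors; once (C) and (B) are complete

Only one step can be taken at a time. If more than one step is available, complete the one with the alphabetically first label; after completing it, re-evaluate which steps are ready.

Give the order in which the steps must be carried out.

(C) → (D) → (B) → (A) → (F) → (E)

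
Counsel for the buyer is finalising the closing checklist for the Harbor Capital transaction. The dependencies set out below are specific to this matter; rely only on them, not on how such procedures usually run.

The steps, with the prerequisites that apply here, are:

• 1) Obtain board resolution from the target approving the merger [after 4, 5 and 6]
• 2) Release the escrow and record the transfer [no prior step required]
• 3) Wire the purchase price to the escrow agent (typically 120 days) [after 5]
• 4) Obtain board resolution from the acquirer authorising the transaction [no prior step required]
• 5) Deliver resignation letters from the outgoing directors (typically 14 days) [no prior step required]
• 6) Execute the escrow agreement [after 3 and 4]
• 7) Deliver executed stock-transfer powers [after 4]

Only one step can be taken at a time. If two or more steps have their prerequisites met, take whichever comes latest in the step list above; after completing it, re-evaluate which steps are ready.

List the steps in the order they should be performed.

Nothing is required for 5, 4 and 2. 5 is listed later → 5 first.
3 now also ready, so the ready set is {4, 3, 2}; 4 is listed later → 4.
7 now also ready, so the ready set is {7, 3, 2}; 7 is listed later → 7.
Now 3 and 2 have their prerequisites met. 3 is listed later, so 3 next.
Now 6 and 2 have their prerequisites met. 6 is listed later, so 6 next.
1 now also ready, so the ready set is {2, 1}; 2 is listed later → 2.
That leaves 1 as the only ready step → 1.

5, 4, 7, 3, 6, 2, 1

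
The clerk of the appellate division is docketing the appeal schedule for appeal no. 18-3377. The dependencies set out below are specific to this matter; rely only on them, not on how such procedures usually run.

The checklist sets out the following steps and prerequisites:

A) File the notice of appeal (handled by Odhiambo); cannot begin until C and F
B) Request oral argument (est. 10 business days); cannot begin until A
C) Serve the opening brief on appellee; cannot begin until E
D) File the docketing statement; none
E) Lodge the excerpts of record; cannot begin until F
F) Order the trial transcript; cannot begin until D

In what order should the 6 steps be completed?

D F E C A B

Only D has no prerequisites, so it is first.
Next only F has its prerequisites met → F.
Next only E has its prerequisites met → E.
C needed E, now all done → C.
A is the only step now ready → A.
B is the only step now ready → B.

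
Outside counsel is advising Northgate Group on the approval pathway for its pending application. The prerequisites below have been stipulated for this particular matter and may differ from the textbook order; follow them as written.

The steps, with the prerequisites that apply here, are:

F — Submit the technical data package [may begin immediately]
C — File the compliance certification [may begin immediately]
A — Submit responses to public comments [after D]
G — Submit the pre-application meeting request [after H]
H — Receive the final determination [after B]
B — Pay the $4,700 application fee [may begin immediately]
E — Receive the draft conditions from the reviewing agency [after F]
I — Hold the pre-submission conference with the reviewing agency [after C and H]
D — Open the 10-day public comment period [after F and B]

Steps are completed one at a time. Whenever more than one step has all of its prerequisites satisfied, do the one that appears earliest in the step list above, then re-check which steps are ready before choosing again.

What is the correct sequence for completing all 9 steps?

Nothing is required for F, C and B. F is listed earlier → F first.
C, B and E are all available; C is listed earlier → C.
Ready: B and E. B is listed earlier → B.
H, E and D are all available; H is listed earlier → H.
G and I now also ready, so the ready set is {G, E, I, D}; G is listed earlier → G.
Now E, I and D have their prerequisites met. E is listed earlier, so E next.
Now I and D have their prerequisites met. I is listed earlier, so I next.
D needed F and B, now all done → D.
A needed D, now all done → A.

F, C, B, H, G, E, I, D, A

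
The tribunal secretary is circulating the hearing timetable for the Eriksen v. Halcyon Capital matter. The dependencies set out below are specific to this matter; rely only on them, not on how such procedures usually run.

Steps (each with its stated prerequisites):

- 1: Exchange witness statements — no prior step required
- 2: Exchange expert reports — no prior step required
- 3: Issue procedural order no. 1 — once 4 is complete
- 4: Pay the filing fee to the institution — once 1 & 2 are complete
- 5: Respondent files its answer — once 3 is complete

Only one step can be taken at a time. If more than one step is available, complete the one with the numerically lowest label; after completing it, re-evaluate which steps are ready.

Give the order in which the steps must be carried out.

1, 2, 4, 3, 5

Nothing is required for 1 and 2. 1 has the earlier label → 1 first.
2 is the only step now ready → 2.
4 is the only step now ready → 4.
3 needed 4, now all done → 3.
5 is the only step now ready → 5.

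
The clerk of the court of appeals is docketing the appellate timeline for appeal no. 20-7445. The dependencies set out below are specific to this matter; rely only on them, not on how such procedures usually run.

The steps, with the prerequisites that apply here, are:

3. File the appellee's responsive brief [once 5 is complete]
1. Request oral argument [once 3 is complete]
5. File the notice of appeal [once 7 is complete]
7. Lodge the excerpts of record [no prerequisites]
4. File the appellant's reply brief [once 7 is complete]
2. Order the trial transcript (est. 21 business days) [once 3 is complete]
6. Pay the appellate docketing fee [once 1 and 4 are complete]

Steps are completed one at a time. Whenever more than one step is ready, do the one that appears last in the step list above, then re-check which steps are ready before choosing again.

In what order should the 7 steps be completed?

7 is the only step with nothing outstanding, so it goes first.
Ready: 4 and 5. 4 is listed later → 4.
That leaves 5 as the only ready step → 5.
3 needed 5, now all done → 3.
2 and 1 are both available; 2 is listed later → 2.
That leaves 1 as the only ready step → 1.
6 needed 4 and 1, now all done → 6.

7, 4, 5, 3, 2, 1, 6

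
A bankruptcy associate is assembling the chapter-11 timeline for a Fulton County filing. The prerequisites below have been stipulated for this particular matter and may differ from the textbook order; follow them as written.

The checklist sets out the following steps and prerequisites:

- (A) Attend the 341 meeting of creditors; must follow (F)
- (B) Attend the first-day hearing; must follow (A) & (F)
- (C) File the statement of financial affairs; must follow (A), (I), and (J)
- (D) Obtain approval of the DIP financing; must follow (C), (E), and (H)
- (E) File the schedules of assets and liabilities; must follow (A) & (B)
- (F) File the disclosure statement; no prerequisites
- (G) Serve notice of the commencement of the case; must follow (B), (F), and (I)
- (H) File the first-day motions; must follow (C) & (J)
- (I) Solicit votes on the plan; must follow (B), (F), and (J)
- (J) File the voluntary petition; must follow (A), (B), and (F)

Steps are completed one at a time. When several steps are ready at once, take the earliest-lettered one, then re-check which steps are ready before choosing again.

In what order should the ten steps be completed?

Only (F) has no prerequisites, so it is first.
(A) is the only step now ready → (A).
That leaves (B) as the only ready step → (B).
Ready: (E) and (J). (E) has the earlier label → (E).
That leaves (J) as the only ready step → (J).
(I) needed (B), (F) and (J), now all done → (I).
(C) and (G) are both available; (C) has the earlier label → (C).
Now (G) and (H) have their prerequisites met. (G) has the earlier label, so (G) next.
(H) needed (C) and (J), now all done → (H).
(D) needed (C), (E) and (H), now all done → (D).

(F), (A), (B), (E), (J), (I), (C), (G), (H), (D)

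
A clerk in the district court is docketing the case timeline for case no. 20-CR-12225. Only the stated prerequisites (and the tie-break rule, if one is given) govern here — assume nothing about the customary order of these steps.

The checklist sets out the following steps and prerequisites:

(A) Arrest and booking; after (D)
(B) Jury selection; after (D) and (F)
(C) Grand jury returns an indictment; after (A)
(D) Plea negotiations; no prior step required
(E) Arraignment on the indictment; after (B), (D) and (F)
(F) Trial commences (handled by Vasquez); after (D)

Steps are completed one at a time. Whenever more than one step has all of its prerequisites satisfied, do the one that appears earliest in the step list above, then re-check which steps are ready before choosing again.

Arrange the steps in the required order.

(D) (A) (C) (F) (B) (E)

(D) is the only step with nothing outstanding, so it goes first.
(A) and (F) are both available; (A) is listed earlier → (A).
(C) now also ready, so the ready set is {(C), (F)}; (C) is listed earlier → (C).
(F) needed (D), now all done → (F).
(B) is the only step now ready → (B).
(E) needed (B), (D) and (F), now all done → (E).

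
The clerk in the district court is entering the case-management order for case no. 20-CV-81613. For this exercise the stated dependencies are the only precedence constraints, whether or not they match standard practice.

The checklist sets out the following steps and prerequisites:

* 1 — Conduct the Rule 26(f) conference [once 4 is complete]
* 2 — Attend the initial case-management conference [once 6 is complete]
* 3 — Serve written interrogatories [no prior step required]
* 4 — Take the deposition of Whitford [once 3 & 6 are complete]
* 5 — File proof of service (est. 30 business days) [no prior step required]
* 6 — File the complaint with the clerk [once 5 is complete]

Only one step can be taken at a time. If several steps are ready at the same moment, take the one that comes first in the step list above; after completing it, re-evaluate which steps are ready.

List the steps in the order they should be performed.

3, 5, 6, 2, 4, 1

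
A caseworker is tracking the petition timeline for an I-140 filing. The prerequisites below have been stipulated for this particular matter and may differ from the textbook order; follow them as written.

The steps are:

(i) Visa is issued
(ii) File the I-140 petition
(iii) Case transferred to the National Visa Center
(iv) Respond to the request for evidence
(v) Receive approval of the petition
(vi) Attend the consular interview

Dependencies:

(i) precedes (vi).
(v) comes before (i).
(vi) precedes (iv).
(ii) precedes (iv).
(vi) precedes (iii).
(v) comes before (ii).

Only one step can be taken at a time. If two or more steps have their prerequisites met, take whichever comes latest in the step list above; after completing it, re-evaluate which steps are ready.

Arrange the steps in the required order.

(v) has no prerequisites → (v) first.
Ready: (ii) and (i). (ii) is listed later → (ii).
Next only (i) has its prerequisites met → (i).
(vi) needed (i), now all done → (vi).
Now (iv) and (iii) have their prerequisites met. (iv) is listed later, so (iv) next.
Next only (iii) has its prerequisites met → (iii).

(v), (ii), (i), (vi), (iv), (iii)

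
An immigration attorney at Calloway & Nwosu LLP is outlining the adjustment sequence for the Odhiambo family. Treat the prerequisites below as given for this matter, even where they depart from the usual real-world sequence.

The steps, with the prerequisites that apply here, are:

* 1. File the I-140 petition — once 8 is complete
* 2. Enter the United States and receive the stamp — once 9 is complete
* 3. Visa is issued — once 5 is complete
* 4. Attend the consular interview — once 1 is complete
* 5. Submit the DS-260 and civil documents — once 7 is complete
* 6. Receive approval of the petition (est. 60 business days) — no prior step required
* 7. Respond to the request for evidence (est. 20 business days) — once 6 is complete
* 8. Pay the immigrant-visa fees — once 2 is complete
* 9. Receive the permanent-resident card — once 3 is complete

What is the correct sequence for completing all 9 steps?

6 has no prerequisites → 6 first.
7 needed 6, now all done → 7.
5 needed 7, now all done → 5.
3 is the only step now ready → 3.
9 needed 3, now all done → 9.
2 needed 9, now all done → 2.
That leaves 8 as the only ready step → 8.
1 needed 8, now all done → 1.
Next only 4 has its prerequisites met → 4.

6 7 5 3 9 2 8 1 4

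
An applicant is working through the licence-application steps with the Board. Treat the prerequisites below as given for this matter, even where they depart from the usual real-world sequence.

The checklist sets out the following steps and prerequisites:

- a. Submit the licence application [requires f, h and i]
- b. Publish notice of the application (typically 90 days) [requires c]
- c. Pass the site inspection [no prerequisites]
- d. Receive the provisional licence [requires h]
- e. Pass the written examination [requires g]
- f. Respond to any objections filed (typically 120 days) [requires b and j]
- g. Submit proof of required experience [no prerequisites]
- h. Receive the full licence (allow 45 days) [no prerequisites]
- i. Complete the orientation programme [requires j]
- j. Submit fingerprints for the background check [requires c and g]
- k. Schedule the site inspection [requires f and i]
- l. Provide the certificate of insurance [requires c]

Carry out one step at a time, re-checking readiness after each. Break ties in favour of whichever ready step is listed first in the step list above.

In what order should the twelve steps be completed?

Nothing is required for c, g and h. c is listed earlier → c first.
b and l now also ready, so the ready set is {b, g, h, l}; b is listed earlier → b.
g, h and l are all available; g is listed earlier → g.
Ready: e, h, j and l. e is listed earlier → e.
Ready: h, j and l. h is listed earlier → h.
Ready: d, j and l. d is listed earlier → d.
Ready: j and l. j is listed earlier → j.
f, i and l are all available; f is listed earlier → f.
Now i and l have their prerequisites met. i is listed earlier, so i next.
a, k and l are all available; a is listed earlier → a.
Now k and l have their prerequisites met. k is listed earlier, so k next.
That leaves l as the only ready step → l.

c, b, g, e, h, d, j, f, i, a, k, l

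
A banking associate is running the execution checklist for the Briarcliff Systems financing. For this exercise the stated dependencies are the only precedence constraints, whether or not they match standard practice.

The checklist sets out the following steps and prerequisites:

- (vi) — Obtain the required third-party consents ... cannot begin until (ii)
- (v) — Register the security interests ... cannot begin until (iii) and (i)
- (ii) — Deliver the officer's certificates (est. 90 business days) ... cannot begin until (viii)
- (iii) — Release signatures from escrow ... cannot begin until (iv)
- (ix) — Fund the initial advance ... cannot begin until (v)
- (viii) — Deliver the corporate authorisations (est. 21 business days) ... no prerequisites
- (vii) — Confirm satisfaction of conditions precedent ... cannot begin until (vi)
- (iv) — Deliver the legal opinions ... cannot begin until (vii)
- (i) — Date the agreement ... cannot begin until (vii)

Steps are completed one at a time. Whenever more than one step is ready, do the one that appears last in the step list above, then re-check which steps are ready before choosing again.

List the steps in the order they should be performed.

(viii), (ii), (vi), (vii), (i), (iv), (iii), (v), (ix)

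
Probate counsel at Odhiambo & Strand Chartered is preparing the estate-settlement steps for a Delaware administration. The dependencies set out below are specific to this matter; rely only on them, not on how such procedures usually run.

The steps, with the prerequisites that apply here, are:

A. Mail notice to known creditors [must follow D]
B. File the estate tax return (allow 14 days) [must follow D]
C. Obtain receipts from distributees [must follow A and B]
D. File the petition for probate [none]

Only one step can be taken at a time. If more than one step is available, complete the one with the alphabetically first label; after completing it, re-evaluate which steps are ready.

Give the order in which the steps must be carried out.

D is the only step with nothing outstanding, so it goes first.
Ready: A and B. A has the earlier label → A.
B needed D, now all done → B.
Next only C has its prerequisites met → C.

D → A → B → C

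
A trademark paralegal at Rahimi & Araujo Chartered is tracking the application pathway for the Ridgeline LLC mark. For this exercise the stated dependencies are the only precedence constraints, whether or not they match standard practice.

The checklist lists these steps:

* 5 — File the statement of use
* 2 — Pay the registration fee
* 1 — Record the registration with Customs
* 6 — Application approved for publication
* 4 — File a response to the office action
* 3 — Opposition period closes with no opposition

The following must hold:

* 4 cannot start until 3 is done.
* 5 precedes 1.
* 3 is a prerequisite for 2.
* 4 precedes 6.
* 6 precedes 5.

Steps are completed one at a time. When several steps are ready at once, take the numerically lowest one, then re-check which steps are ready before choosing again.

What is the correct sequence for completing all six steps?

3 has no prerequisites → 3 first.
Now 2 and 4 have their prerequisites met. 2 has the earlier label, so 2 next.
That leaves 4 as the only ready step → 4.
Next only 6 has its prerequisites met → 6.
5 needed 6, now all done → 5.
Next only 1 has its prerequisites met → 1.

3 → 2 → 4 → 6 → 5 → 1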